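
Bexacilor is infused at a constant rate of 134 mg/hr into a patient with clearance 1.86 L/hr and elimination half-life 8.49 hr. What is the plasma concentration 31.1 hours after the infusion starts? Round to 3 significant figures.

66.4 mg/L

Css = rate / CL = 134 / 1.86 = 72.04 mg/L
k = ln 2 / 8.49 = 0.08164 hr⁻¹
C(t) = Css (1 − e^(−kt)) = 72.04 × (1 − e^(−2.539)) = 72.04 × 0.9211 ≈ 66.4 mg/L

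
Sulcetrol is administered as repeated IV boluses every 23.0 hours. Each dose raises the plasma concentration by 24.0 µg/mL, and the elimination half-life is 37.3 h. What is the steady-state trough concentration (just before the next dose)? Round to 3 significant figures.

45.0 µg/mL

k = ln 2 / 37.3 = 0.01858 h⁻¹
Fraction remaining after one interval: e^(−kτ) = e^(−0.01858 × 23.0) = 0.6522
R = 1 / (1 − 0.6522) = 2.875
Css,max = 24.0 × 2.875 = 69.00 µg/mL
Css,min = Css,max × e^(−kτ) = 69.00 × 0.6522 ≈ 45.0 µg/mL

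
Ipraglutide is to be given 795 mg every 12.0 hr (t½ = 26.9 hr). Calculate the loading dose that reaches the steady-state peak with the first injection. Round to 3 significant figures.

2990 mg

k = ln 2 / 26.9 = 0.02577 hr⁻¹
Accumulation ratio R = 1 / (1 − e^(−kτ)) = 1 / (1 − e^(−0.02577×12.0)) = 1 / (1 − 0.7340) = 3.760
Loading dose = maintenance dose × R = 795 × 3.760 ≈ 2990 mg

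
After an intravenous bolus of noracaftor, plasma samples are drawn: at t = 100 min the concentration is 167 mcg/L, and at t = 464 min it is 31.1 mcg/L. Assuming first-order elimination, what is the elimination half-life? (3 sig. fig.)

k = ln(C₁/C₂) / (t₂ − t₁) = ln(167/31.1) / (464 − 100)
  = 1.681 / 364.0 = 0.004618 min⁻¹
t½ = ln 2 / k = ln 2 / 0.004618 ≈ 150 minutes

150 minutes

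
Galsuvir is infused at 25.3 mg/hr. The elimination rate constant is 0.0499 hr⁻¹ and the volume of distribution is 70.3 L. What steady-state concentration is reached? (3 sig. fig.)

CL = k · V = 0.0499 × 70.3 = 3.508 L/hr
Css = rate / CL = 25.3 / 3.508 ≈ 7.21 µg/mL

7.21 µg/mL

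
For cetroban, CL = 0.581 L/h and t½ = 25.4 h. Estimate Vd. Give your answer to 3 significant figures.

k = ln 2 / t½ = ln 2 / 25.4 = 0.02729 h⁻¹
V = CL / k = 0.581 / 0.02729 ≈ 21.3 L

21.3 L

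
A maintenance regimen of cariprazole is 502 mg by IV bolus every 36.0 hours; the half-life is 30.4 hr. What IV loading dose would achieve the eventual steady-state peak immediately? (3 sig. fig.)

897 mg

k = ln 2 / 30.4 = 0.02280 hr⁻¹
Accumulation ratio R = 1 / (1 − e^(−kτ)) = 1 / (1 − e^(−0.02280×36.0)) = 1 / (1 − 0.4401) = 1.786
Loading dose = maintenance dose × R = 502 × 1.786 ≈ 897 mg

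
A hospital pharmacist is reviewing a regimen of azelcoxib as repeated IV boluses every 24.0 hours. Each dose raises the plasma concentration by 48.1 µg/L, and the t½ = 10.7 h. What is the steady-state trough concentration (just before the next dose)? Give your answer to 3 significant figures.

k = ln 2 / 10.7 = 0.06478 h⁻¹
Fraction remaining after one interval: e^(−kτ) = e^(−0.06478 × 24.0) = 0.2112
R = 1 / (1 − 0.2112) = 1.268
Css,max = 48.1 × 1.268 = 60.98 µg/L
Css,min = Css,max × e^(−kτ) = 60.98 × 0.2112 ≈ 12.9 µg/L

12.9 µg/L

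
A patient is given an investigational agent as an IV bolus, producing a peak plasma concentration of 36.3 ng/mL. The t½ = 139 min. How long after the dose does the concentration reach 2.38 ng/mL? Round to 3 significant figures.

k = ln 2 / 139 = 0.004987 min⁻¹
C(t) = C₀ e^(−kt)  ⇒  t = ln(C₀/C) / k
t = ln(36.3/2.38) / 0.004987 = 2.725 / 0.004987 ≈ 546 minutes

546 minutes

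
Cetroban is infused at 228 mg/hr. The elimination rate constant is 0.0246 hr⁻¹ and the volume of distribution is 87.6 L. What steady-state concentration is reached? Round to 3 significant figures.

106 mg/L

CL = k · V = 0.0246 × 87.6 = 2.155 L/hr
Css = rate / CL = 228 / 2.155 ≈ 106 mg/L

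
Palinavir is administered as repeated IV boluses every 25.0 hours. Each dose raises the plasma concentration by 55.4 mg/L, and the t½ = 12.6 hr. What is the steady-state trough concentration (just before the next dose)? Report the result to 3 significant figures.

18.7 mg/L

k = ln 2 / 12.6 = 0.05501 hr⁻¹
Fraction remaining after one interval: e^(−kτ) = e^(−0.05501 × 25.0) = 0.2528
R = 1 / (1 − 0.2528) = 1.338
Css,max = 55.4 × 1.338 = 74.14 mg/L
Css,min = Css,max × e^(−kτ) = 74.14 × 0.2528 ≈ 18.7 mg/L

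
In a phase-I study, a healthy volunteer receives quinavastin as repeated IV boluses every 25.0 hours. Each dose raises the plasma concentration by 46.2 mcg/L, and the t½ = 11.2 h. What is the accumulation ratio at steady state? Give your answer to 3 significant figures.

1.27

k = ln 2 / 11.2 = 0.06189 h⁻¹
Fraction remaining after one interval: e^(−kτ) = e^(−0.06189 × 25.0) = 0.2128
R = 1 / (1 − 0.2128) = 1 / 0.7872 ≈ 1.27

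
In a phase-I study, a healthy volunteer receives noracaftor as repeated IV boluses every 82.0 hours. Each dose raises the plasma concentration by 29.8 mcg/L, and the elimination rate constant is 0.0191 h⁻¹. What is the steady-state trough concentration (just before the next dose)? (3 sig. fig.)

Fraction remaining after one interval: e^(−kτ) = e^(−0.01910 × 82.0) = 0.2088
R = 1 / (1 − 0.2088) = 1.264
Css,max = 29.8 × 1.264 = 37.67 mcg/L
Css,min = Css,max × e^(−kτ) = 37.67 × 0.2088 ≈ 7.87 mcg/L

7.87 mcg/L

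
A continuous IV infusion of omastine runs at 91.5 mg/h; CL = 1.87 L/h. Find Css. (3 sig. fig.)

48.9 mg/L

Css = infusion rate / CL = 91.5 / 1.87 ≈ 48.9 mg/L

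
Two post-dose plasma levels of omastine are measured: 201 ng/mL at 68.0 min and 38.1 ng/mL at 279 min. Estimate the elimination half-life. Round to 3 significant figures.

k = ln(C₁/C₂) / (t₂ − t₁) = ln(201/38.1) / (279 − 68.0)
  = 1.663 / 211.0 = 0.007882 min⁻¹
t½ = ln 2 / k = ln 2 / 0.007882 ≈ 87.9 minutes

87.9 minutes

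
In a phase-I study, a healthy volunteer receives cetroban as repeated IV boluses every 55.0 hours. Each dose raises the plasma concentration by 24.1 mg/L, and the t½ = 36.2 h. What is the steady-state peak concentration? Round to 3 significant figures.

k = ln 2 / 36.2 = 0.01915 h⁻¹
Fraction remaining after one interval: e^(−kτ) = e^(−0.01915 × 55.0) = 0.3488
R = 1 / (1 − 0.3488) = 1.536
Css,max = 24.1 × 1.536 ≈ 37.0 mg/L

37.0 mg/L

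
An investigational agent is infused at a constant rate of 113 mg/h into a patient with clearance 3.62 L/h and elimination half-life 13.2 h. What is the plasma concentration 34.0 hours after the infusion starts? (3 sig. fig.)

26.0 µg/mL

Css = rate / CL = 113 / 3.62 = 31.22 µg/mL
k = ln 2 / 13.2 = 0.05251 h⁻¹
C(t) = Css (1 − e^(−kt)) = 31.22 × (1 − e^(−1.785)) = 31.22 × 0.8323 ≈ 26.0 µg/mL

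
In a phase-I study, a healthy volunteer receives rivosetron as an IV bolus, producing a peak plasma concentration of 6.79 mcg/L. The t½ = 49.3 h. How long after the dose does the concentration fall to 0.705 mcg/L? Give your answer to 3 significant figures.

k = ln 2 / 49.3 = 0.01406 h⁻¹
C(t) = C₀ e^(−kt)  ⇒  t = ln(C₀/C) / k
t = ln(6.79/0.705) / 0.01406 = 2.265 / 0.01406 ≈ 161 hours

161 hours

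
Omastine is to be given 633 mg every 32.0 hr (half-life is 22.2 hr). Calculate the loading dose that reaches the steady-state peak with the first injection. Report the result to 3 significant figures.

1000 mg

k = ln 2 / 22.2 = 0.03122 hr⁻¹
Accumulation ratio R = 1 / (1 − e^(−kτ)) = 1 / (1 − e^(−0.03122×32.0)) = 1 / (1 − 0.3682) = 1.583
Loading dose = maintenance dose × R = 633 × 1.583 ≈ 1000 mg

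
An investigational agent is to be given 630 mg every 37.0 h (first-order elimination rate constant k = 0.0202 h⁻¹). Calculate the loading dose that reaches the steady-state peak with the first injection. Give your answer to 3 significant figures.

1200 mg

Accumulation ratio R = 1 / (1 − e^(−kτ)) = 1 / (1 − e^(−0.02020×37.0)) = 1 / (1 − 0.4736) = 1.900
Loading dose = maintenance dose × R = 630 × 1.900 ≈ 1200 mg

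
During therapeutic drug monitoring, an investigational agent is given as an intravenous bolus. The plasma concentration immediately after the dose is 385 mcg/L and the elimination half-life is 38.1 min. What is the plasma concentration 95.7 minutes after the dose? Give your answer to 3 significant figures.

67.5 mcg/L

k = ln 2 / 38.1 = 0.01819 min⁻¹
95.7 min is 2.512 half-lives, so C = 385 × (1/2)^2.512 = 385 × 0.1753 ≈ 67.5 mcg/L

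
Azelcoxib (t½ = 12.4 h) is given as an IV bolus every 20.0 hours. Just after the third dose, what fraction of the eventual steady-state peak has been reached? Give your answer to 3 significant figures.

k = ln 2 / 12.4 = 0.05590 h⁻¹
f_n = 1 − e^(−nkτ) = 1 − e^(−3 × 0.05590 × 20.0) = 1 − e^(−3.354) = 1 − 0.03495 ≈ 0.965

0.965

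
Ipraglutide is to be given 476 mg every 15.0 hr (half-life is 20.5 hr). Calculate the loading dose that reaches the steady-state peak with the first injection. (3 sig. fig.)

1200 mg

k = ln 2 / 20.5 = 0.03381 hr⁻¹
Accumulation ratio R = 1 / (1 − e^(−kτ)) = 1 / (1 − e^(−0.03381×15.0)) = 1 / (1 − 0.6022) = 2.514
Loading dose = maintenance dose × R = 476 × 2.514 ≈ 1200 mg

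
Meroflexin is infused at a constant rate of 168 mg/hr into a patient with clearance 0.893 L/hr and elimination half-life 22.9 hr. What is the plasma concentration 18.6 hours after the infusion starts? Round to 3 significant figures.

81.0 mg/L

Css = rate / CL = 168 / 0.893 = 188.1 mg/L
k = ln 2 / 22.9 = 0.03027 hr⁻¹
C(t) = Css (1 − e^(−kt)) = 188.1 × (1 − e^(−0.5630)) = 188.1 × 0.4305 ≈ 81.0 mg/L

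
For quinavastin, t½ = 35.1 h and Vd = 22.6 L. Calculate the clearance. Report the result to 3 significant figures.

k = ln 2 / t½ = ln 2 / 35.1 = 0.01975 h⁻¹
CL = k · V = 0.01975 × 22.6 ≈ 0.446 L/h

0.446 L/h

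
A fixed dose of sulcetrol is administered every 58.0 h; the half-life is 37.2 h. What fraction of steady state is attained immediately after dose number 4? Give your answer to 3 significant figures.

0.987

k = ln 2 / 37.2 = 0.01863 h⁻¹
f_n = 1 − e^(−nkτ) = 1 − e^(−4 × 0.01863 × 58.0) = 1 − e^(−4.323) = 1 − 0.01326 ≈ 0.987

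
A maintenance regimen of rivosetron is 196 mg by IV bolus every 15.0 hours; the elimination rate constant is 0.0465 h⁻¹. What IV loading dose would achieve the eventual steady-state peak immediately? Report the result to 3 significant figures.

390 mg

Accumulation ratio R = 1 / (1 − e^(−kτ)) = 1 / (1 − e^(−0.04650×15.0)) = 1 / (1 − 0.4978) = 1.991
Loading dose = maintenance dose × R = 196 × 1.991 ≈ 390 mg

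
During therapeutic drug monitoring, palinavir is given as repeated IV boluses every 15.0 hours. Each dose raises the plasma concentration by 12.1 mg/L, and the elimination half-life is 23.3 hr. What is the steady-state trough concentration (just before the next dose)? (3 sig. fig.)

21.5 mg/L

k = ln 2 / 23.3 = 0.02975 hr⁻¹
Fraction remaining after one interval: e^(−kτ) = e^(−0.02975 × 15.0) = 0.6400
R = 1 / (1 − 0.6400) = 2.778
Css,max = 12.1 × 2.778 = 33.61 mg/L
Css,min = Css,max × e^(−kτ) = 33.61 × 0.6400 ≈ 21.5 mg/L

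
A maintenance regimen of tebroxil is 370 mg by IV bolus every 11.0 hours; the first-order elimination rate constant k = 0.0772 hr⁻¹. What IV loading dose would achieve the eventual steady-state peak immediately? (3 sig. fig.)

Accumulation ratio R = 1 / (1 − e^(−kτ)) = 1 / (1 − e^(−0.07720×11.0)) = 1 / (1 − 0.4278) = 1.748
Loading dose = maintenance dose × R = 370 × 1.748 ≈ 647 mg

647 mg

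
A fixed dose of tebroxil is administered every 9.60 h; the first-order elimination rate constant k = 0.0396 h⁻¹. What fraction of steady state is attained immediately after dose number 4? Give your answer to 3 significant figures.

f_n = 1 − e^(−nkτ) = 1 − e^(−4 × 0.03960 × 9.60) = 1 − e^(−1.521) = 1 − 0.2186 ≈ 0.781

0.781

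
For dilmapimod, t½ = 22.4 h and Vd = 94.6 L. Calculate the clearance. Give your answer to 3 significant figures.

k = ln 2 / t½ = ln 2 / 22.4 = 0.03094 h⁻¹
CL = k · V = 0.03094 × 94.6 ≈ 2.93 L/h

2.93 L/h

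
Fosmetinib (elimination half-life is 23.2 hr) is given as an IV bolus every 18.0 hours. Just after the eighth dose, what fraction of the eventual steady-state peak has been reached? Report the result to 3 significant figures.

0.986

k = ln 2 / 23.2 = 0.02988 hr⁻¹
f_n = 1 − e^(−nkτ) = 1 − e^(−8 × 0.02988 × 18.0) = 1 − e^(−4.302) = 1 − 0.01354 ≈ 0.986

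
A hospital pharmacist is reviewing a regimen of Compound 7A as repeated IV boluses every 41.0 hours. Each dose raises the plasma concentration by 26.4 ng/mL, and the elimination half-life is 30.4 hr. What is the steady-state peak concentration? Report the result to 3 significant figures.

43.5 ng/mL

k = ln 2 / 30.4 = 0.02280 hr⁻¹
Fraction remaining after one interval: e^(−kτ) = e^(−0.02280 × 41.0) = 0.3926
R = 1 / (1 − 0.3926) = 1.646
Css,max = 26.4 × 1.646 ≈ 43.5 ng/mL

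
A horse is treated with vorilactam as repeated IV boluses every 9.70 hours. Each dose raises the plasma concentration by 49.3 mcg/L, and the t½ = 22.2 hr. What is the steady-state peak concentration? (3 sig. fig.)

k = ln 2 / 22.2 = 0.03122 hr⁻¹
Fraction remaining after one interval: e^(−kτ) = e^(−0.03122 × 9.70) = 0.7387
R = 1 / (1 − 0.7387) = 3.827
Css,max = 49.3 × 3.827 ≈ 189 mcg/L

189 mcg/L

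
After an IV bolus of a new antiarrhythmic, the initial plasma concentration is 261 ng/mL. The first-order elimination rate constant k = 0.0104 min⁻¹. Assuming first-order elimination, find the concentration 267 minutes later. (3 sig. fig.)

16.2 ng/mL

C(t) = C₀ e^(−kt) = 261 × e^(−0.01040 × 267) = 261 × e^(−2.777) = 261 × 0.06224 ≈ 16.2 ng/mL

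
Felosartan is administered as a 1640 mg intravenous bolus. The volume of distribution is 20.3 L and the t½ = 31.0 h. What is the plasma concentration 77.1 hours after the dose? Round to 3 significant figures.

C₀ = dose / V = 1640 / 20.3 = 80.79 mg/L
k = ln 2 / 31.0 = 0.02236 h⁻¹
C(t) = C₀ e^(−kt) = 80.79 × e^(−0.02236 × 77.1) = 80.79 × e^(−1.724) = 80.79 × 0.1784 ≈ 14.4 mg/L

14.4 mg/L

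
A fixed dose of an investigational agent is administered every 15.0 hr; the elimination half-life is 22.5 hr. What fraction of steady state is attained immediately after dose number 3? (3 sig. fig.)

k = ln 2 / 22.5 = 0.03081 hr⁻¹
f_n = 1 − e^(−nkτ) = 1 − e^(−3 × 0.03081 × 15.0) = 1 − e^(−1.386) = 1 − 0.2500 ≈ 0.750

0.750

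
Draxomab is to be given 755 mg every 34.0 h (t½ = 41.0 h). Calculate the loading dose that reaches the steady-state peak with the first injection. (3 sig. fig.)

1730 mg

k = ln 2 / 41.0 = 0.01691 h⁻¹
Accumulation ratio R = 1 / (1 − e^(−kτ)) = 1 / (1 − e^(−0.01691×34.0)) = 1 / (1 − 0.5628) = 2.287
Loading dose = maintenance dose × R = 755 × 2.287 ≈ 1730 mg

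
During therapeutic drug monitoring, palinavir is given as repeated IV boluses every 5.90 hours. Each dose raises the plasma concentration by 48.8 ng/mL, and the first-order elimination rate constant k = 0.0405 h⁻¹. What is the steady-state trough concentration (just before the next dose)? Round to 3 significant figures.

Fraction remaining after one interval: e^(−kτ) = e^(−0.04050 × 5.90) = 0.7875
R = 1 / (1 − 0.7875) = 4.705
Css,max = 48.8 × 4.705 = 229.6 ng/mL
Css,min = Css,max × e^(−kτ) = 229.6 × 0.7875 ≈ 181 ng/mL

181 ng/mL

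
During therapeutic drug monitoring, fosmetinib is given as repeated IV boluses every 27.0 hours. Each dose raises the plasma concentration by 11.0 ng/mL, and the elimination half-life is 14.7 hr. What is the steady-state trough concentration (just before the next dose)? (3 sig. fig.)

4.28 ng/mL

k = ln 2 / 14.7 = 0.04715 hr⁻¹
Fraction remaining after one interval: e^(−kτ) = e^(−0.04715 × 27.0) = 0.2800
R = 1 / (1 − 0.2800) = 1.389
Css,max = 11.0 × 1.389 = 15.28 ng/mL
Css,min = Css,max × e^(−kτ) = 15.28 × 0.2800 ≈ 4.28 ng/mL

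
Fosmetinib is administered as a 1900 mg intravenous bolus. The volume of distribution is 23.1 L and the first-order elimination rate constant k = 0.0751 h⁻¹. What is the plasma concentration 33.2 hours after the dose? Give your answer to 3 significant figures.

6.80 µg/mL

C₀ = dose / V = 1900 / 23.1 = 82.25 µg/mL
C(t) = C₀ e^(−kt) = 82.25 × e^(−0.07510 × 33.2) = 82.25 × e^(−2.493) = 82.25 × 0.08264 ≈ 6.80 µg/mL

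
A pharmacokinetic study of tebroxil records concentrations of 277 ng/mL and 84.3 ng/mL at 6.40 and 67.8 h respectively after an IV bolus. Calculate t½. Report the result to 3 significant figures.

35.8 hours

k = ln(C₁/C₂) / (t₂ − t₁) = ln(277/84.3) / (67.8 − 6.40)
  = 1.190 / 61.40 = 0.01938 h⁻¹
t½ = ln 2 / k = ln 2 / 0.01938 ≈ 35.8 hours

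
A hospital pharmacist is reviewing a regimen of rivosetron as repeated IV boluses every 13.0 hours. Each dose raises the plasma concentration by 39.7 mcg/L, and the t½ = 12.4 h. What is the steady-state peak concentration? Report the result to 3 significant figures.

k = ln 2 / 12.4 = 0.05590 h⁻¹
Fraction remaining after one interval: e^(−kτ) = e^(−0.05590 × 13.0) = 0.4835
R = 1 / (1 − 0.4835) = 1.936
Css,max = 39.7 × 1.936 ≈ 76.9 mcg/L

76.9 mcg/L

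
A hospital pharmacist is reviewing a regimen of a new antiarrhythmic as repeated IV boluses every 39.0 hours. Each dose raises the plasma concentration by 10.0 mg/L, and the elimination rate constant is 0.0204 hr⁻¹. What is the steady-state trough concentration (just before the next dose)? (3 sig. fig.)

8.23 mg/L

Fraction remaining after one interval: e^(−kτ) = e^(−0.02040 × 39.0) = 0.4513
R = 1 / (1 − 0.4513) = 1.823
Css,max = 10.0 × 1.823 = 18.23 mg/L
Css,min = Css,max × e^(−kτ) = 18.23 × 0.4513 ≈ 8.23 mg/L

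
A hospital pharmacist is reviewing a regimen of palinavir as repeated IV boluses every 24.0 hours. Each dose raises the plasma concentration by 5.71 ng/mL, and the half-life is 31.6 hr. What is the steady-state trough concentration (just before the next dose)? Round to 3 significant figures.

k = ln 2 / 31.6 = 0.02194 hr⁻¹
Fraction remaining after one interval: e^(−kτ) = e^(−0.02194 × 24.0) = 0.5907
R = 1 / (1 − 0.5907) = 2.443
Css,max = 5.71 × 2.443 = 13.95 ng/mL
Css,min = Css,max × e^(−kτ) = 13.95 × 0.5907 ≈ 8.24 ng/mL

8.24 ng/mL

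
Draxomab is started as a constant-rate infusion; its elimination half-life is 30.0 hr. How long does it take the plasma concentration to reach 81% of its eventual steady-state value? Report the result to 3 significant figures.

k = ln 2 / 30.0 = 0.02310 hr⁻¹
f = 1 − e^(−kt)  ⇒  t = −ln(1 − f) / k
t = −ln(1 − 0.81) / 0.02310 = 1.661 / 0.02310 ≈ 71.9 hours

71.9 hours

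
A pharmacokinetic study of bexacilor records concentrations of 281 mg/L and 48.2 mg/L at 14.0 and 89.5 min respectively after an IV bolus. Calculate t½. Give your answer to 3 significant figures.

k = ln(C₁/C₂) / (t₂ − t₁) = ln(281/48.2) / (89.5 − 14.0)
  = 1.763 / 75.50 = 0.02335 min⁻¹
t½ = ln 2 / k = ln 2 / 0.02335 ≈ 29.7 minutes

29.7 minutes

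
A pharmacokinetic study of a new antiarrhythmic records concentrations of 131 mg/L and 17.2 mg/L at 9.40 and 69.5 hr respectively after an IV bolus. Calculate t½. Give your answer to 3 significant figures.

k = ln(C₁/C₂) / (t₂ − t₁) = ln(131/17.2) / (69.5 − 9.40)
  = 2.030 / 60.10 = 0.03378 hr⁻¹
t½ = ln 2 / k = ln 2 / 0.03378 ≈ 20.5 hours

20.5 hours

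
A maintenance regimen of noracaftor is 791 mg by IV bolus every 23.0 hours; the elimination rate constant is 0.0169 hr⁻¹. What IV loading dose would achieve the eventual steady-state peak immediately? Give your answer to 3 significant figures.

Accumulation ratio R = 1 / (1 − e^(−kτ)) = 1 / (1 − e^(−0.01690×23.0)) = 1 / (1 − 0.6779) = 3.105
Loading dose = maintenance dose × R = 791 × 3.105 ≈ 2460 mg

2460 mg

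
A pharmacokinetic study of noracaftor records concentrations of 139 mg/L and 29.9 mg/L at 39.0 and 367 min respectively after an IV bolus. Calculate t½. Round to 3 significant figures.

k = ln(C₁/C₂) / (t₂ − t₁) = ln(139/29.9) / (367 − 39.0)
  = 1.537 / 328.0 = 0.004685 min⁻¹
t½ = ln 2 / k = ln 2 / 0.004685 ≈ 148 minutes

148 minutes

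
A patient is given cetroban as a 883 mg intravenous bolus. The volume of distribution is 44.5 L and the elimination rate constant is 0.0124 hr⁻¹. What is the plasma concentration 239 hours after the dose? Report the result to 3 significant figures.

1.02 µg/mL

C₀ = dose / V = 883 / 44.5 = 19.84 µg/mL
C(t) = C₀ e^(−kt) = 19.84 × e^(−0.01240 × 239) = 19.84 × e^(−2.964) = 19.84 × 0.05163 ≈ 1.02 µg/mL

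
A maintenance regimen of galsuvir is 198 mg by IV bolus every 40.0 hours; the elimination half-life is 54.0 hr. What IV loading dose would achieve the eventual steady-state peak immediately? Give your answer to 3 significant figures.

493 mg

k = ln 2 / 54.0 = 0.01284 hr⁻¹
Accumulation ratio R = 1 / (1 − e^(−kτ)) = 1 / (1 − e^(−0.01284×40.0)) = 1 / (1 − 0.5984) = 2.490
Loading dose = maintenance dose × R = 198 × 2.490 ≈ 493 mg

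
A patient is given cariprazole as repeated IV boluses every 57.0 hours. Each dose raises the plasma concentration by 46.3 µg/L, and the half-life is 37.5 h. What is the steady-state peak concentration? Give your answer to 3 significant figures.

k = ln 2 / 37.5 = 0.01848 h⁻¹
Fraction remaining after one interval: e^(−kτ) = e^(−0.01848 × 57.0) = 0.3487
R = 1 / (1 − 0.3487) = 1.535
Css,max = 46.3 × 1.535 ≈ 71.1 µg/L

71.1 µg/L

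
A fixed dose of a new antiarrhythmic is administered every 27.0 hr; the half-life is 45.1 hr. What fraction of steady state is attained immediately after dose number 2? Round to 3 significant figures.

0.564

k = ln 2 / 45.1 = 0.01537 hr⁻¹
f_n = 1 − e^(−nkτ) = 1 − e^(−2 × 0.01537 × 27.0) = 1 − e^(−0.8299) = 1 − 0.4361 ≈ 0.564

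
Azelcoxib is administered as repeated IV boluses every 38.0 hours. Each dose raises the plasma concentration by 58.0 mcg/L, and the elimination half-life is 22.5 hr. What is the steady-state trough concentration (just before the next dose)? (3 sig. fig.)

26.1 mcg/L

k = ln 2 / 22.5 = 0.03081 hr⁻¹
Fraction remaining after one interval: e^(−kτ) = e^(−0.03081 × 38.0) = 0.3102
R = 1 / (1 − 0.3102) = 1.450
Css,max = 58.0 × 1.450 = 84.08 mcg/L
Css,min = Css,max × e^(−kτ) = 84.08 × 0.3102 ≈ 26.1 mcg/L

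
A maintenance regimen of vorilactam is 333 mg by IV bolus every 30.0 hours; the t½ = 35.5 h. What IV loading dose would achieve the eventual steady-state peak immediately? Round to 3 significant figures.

k = ln 2 / 35.5 = 0.01953 h⁻¹
Accumulation ratio R = 1 / (1 − e^(−kτ)) = 1 / (1 − e^(−0.01953×30.0)) = 1 / (1 − 0.5567) = 2.256
Loading dose = maintenance dose × R = 333 × 2.256 ≈ 751 mg

751 mg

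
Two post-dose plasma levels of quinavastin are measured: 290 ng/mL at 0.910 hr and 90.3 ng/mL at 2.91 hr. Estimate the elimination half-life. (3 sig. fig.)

k = ln(C₁/C₂) / (t₂ − t₁) = ln(290/90.3) / (2.91 − 0.910)
  = 1.167 / 2.000 = 0.5834 hr⁻¹
t½ = ln 2 / k = ln 2 / 0.5834 ≈ 1.19 hours

1.19 hours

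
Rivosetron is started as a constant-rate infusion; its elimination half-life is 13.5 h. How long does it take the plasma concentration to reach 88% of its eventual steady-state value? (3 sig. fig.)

k = ln 2 / 13.5 = 0.05134 h⁻¹
f = 1 − e^(−kt)  ⇒  t = −ln(1 − f) / k
t = −ln(1 − 0.88) / 0.05134 = 2.120 / 0.05134 ≈ 41.3 hours

41.3 hours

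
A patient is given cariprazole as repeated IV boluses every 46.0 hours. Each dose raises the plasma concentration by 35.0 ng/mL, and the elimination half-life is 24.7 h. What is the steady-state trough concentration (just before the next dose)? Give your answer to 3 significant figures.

k = ln 2 / 24.7 = 0.02806 h⁻¹
Fraction remaining after one interval: e^(−kτ) = e^(−0.02806 × 46.0) = 0.2750
R = 1 / (1 − 0.2750) = 1.379
Css,max = 35.0 × 1.379 = 48.28 ng/mL
Css,min = Css,max × e^(−kτ) = 48.28 × 0.2750 ≈ 13.3 ng/mL

13.3 ng/mL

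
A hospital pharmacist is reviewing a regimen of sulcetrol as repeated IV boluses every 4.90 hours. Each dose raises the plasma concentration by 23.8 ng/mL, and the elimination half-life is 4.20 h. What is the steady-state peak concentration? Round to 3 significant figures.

42.9 ng/mL

k = ln 2 / 4.20 = 0.1650 h⁻¹
Fraction remaining after one interval: e^(−kτ) = e^(−0.1650 × 4.90) = 0.4454
R = 1 / (1 − 0.4454) = 1.803
Css,max = 23.8 × 1.803 ≈ 42.9 ng/mL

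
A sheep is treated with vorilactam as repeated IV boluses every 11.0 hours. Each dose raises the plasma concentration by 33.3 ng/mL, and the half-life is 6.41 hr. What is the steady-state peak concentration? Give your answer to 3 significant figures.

k = ln 2 / 6.41 = 0.1081 hr⁻¹
Fraction remaining after one interval: e^(−kτ) = e^(−0.1081 × 11.0) = 0.3044
R = 1 / (1 − 0.3044) = 1.438
Css,max = 33.3 × 1.438 ≈ 47.9 ng/mL

47.9 ng/mL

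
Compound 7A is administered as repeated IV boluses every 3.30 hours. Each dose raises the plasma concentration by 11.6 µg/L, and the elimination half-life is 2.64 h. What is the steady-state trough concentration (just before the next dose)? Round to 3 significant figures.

8.42 µg/L

k = ln 2 / 2.64 = 0.2626 h⁻¹
Fraction remaining after one interval: e^(−kτ) = e^(−0.2626 × 3.30) = 0.4204
R = 1 / (1 − 0.4204) = 1.725
Css,max = 11.6 × 1.725 = 20.02 µg/L
Css,min = Css,max × e^(−kτ) = 20.02 × 0.4204 ≈ 8.42 µg/L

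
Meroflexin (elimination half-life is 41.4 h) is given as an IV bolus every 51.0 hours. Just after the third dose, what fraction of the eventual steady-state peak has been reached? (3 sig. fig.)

k = ln 2 / 41.4 = 0.01674 h⁻¹
f_n = 1 − e^(−nkτ) = 1 − e^(−3 × 0.01674 × 51.0) = 1 − e^(−2.562) = 1 − 0.07718 ≈ 0.923

0.923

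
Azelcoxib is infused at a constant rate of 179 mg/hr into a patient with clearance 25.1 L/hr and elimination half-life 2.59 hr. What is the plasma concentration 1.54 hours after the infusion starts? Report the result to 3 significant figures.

2.41 mg/L

Css = rate / CL = 179 / 25.1 = 7.131 mg/L
k = ln 2 / 2.59 = 0.2676 hr⁻¹
C(t) = Css (1 − e^(−kt)) = 7.131 × (1 − e^(−0.4121)) = 7.131 × 0.3378 ≈ 2.41 mg/L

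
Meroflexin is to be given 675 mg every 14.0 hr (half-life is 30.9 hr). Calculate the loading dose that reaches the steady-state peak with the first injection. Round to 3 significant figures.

k = ln 2 / 30.9 = 0.02243 hr⁻¹
Accumulation ratio R = 1 / (1 − e^(−kτ)) = 1 / (1 − e^(−0.02243×14.0)) = 1 / (1 − 0.7305) = 3.710
Loading dose = maintenance dose × R = 675 × 3.710 ≈ 2500 mg

2500 mg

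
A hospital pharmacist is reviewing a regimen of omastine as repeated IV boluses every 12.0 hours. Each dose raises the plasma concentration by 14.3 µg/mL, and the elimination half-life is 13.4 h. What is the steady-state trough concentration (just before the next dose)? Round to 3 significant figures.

k = ln 2 / 13.4 = 0.05173 h⁻¹
Fraction remaining after one interval: e^(−kτ) = e^(−0.05173 × 12.0) = 0.5376
R = 1 / (1 − 0.5376) = 2.162
Css,max = 14.3 × 2.162 = 30.92 µg/mL
Css,min = Css,max × e^(−kτ) = 30.92 × 0.5376 ≈ 16.6 µg/mL

16.6 µg/mL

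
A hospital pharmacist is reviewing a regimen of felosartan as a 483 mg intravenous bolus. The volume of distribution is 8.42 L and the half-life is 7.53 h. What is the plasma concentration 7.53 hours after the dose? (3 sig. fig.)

C₀ = dose / V = 483 / 8.42 = 57.36 µg/mL
k = ln 2 / 7.53 = 0.09205 h⁻¹
C(t) = C₀ e^(−kt) = 57.36 × e^(−0.09205 × 7.53) = 57.36 × e^(−0.6931) = 57.36 × 0.5000 ≈ 28.7 µg/mL

28.7 µg/mL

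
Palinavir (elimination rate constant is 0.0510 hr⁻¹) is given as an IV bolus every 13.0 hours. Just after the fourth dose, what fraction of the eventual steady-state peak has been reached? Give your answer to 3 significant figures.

f_n = 1 − e^(−nkτ) = 1 − e^(−4 × 0.05100 × 13.0) = 1 − e^(−2.652) = 1 − 0.07051 ≈ 0.929

0.929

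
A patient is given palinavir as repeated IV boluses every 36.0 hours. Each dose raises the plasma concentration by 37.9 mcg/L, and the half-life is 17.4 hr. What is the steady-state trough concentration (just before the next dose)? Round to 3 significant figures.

k = ln 2 / 17.4 = 0.03984 hr⁻¹
Fraction remaining after one interval: e^(−kτ) = e^(−0.03984 × 36.0) = 0.2383
R = 1 / (1 − 0.2383) = 1.313
Css,max = 37.9 × 1.313 = 49.76 mcg/L
Css,min = Css,max × e^(−kτ) = 49.76 × 0.2383 ≈ 11.9 mcg/L

11.9 mcg/L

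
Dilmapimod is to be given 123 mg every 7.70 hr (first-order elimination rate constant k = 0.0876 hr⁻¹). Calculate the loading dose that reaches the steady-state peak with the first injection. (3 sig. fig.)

Accumulation ratio R = 1 / (1 − e^(−kτ)) = 1 / (1 − e^(−0.08760×7.70)) = 1 / (1 − 0.5094) = 2.038
Loading dose = maintenance dose × R = 123 × 2.038 ≈ 251 mg

251 mg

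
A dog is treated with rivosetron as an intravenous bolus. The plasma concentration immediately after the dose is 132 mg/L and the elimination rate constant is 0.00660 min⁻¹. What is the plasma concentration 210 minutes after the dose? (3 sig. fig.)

C(t) = C₀ e^(−kt) = 132 × e^(−0.006600 × 210) = 132 × e^(−1.386) = 132 × 0.2501 ≈ 33.0 mg/L

33.0 mg/L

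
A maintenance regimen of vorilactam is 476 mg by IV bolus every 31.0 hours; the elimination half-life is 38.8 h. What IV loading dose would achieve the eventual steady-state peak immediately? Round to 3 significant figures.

1120 mg

k = ln 2 / 38.8 = 0.01786 h⁻¹
Accumulation ratio R = 1 / (1 − e^(−kτ)) = 1 / (1 − e^(−0.01786×31.0)) = 1 / (1 − 0.5748) = 2.352
Loading dose = maintenance dose × R = 476 × 2.352 ≈ 1120 mg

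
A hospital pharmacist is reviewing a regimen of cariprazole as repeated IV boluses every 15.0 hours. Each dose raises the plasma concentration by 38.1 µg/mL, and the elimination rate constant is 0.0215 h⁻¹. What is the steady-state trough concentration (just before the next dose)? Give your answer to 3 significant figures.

Fraction remaining after one interval: e^(−kτ) = e^(−0.02150 × 15.0) = 0.7243
R = 1 / (1 − 0.7243) = 3.628
Css,max = 38.1 × 3.628 = 138.2 µg/mL
Css,min = Css,max × e^(−kτ) = 138.2 × 0.7243 ≈ 100 µg/mL

100 µg/mL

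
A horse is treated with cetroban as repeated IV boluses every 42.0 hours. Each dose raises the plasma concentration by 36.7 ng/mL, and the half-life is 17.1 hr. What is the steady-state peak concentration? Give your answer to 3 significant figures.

k = ln 2 / 17.1 = 0.04053 hr⁻¹
Fraction remaining after one interval: e^(−kτ) = e^(−0.04053 × 42.0) = 0.1822
R = 1 / (1 − 0.1822) = 1.223
Css,max = 36.7 × 1.223 ≈ 44.9 ng/mL

44.9 ng/mL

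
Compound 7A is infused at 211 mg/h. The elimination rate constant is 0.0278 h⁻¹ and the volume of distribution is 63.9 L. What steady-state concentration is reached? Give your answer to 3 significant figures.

119 mg/L

CL = k · V = 0.0278 × 63.9 = 1.776 L/h
Css = rate / CL = 211 / 1.776 ≈ 119 mg/L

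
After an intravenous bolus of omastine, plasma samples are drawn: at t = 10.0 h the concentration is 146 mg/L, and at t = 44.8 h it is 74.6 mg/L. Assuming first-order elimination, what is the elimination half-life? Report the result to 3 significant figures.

35.9 hours

k = ln(C₁/C₂) / (t₂ − t₁) = ln(146/74.6) / (44.8 − 10.0)
  = 0.6715 / 34.80 = 0.01930 h⁻¹
t½ = ln 2 / k = ln 2 / 0.01930 ≈ 35.9 hours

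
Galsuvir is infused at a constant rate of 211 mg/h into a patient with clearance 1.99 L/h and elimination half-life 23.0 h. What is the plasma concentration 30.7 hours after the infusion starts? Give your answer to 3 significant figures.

64.0 µg/mL

Css = rate / CL = 211 / 1.99 = 106.0 µg/mL
k = ln 2 / 23.0 = 0.03014 h⁻¹
C(t) = Css (1 − e^(−kt)) = 106.0 × (1 − e^(−0.9252)) = 106.0 × 0.6035 ≈ 64.0 µg/mL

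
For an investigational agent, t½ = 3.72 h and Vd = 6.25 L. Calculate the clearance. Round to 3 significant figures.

1.16 L/h

k = ln 2 / t½ = ln 2 / 3.72 = 0.1863 h⁻¹
CL = k · V = 0.1863 × 6.25 ≈ 1.16 L/h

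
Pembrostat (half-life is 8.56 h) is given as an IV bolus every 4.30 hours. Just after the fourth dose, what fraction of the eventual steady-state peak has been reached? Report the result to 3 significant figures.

0.752

k = ln 2 / 8.56 = 0.08098 h⁻¹
f_n = 1 − e^(−nkτ) = 1 − e^(−4 × 0.08098 × 4.30) = 1 − e^(−1.393) = 1 − 0.2484 ≈ 0.752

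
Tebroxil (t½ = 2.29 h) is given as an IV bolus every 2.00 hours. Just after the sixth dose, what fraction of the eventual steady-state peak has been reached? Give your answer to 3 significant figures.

k = ln 2 / 2.29 = 0.3027 h⁻¹
f_n = 1 − e^(−nkτ) = 1 − e^(−6 × 0.3027 × 2.00) = 1 − e^(−3.632) = 1 − 0.02646 ≈ 0.974

0.974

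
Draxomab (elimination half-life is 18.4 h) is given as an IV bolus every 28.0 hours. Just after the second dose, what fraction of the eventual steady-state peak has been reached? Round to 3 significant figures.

k = ln 2 / 18.4 = 0.03767 h⁻¹
f_n = 1 − e^(−nkτ) = 1 − e^(−2 × 0.03767 × 28.0) = 1 − e^(−2.110) = 1 − 0.1213 ≈ 0.879

0.879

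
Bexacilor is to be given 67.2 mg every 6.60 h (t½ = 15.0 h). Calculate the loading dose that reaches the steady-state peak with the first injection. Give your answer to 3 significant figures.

k = ln 2 / 15.0 = 0.04621 h⁻¹
Accumulation ratio R = 1 / (1 − e^(−kτ)) = 1 / (1 − e^(−0.04621×6.60)) = 1 / (1 − 0.7371) = 3.804
Loading dose = maintenance dose × R = 67.2 × 3.804 ≈ 256 mg

256 mg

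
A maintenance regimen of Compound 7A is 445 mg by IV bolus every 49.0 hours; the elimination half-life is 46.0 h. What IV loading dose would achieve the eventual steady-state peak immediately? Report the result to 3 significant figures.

k = ln 2 / 46.0 = 0.01507 h⁻¹
Accumulation ratio R = 1 / (1 − e^(−kτ)) = 1 / (1 − e^(−0.01507×49.0)) = 1 / (1 − 0.4779) = 1.915
Loading dose = maintenance dose × R = 445 × 1.915 ≈ 852 mg

852 mg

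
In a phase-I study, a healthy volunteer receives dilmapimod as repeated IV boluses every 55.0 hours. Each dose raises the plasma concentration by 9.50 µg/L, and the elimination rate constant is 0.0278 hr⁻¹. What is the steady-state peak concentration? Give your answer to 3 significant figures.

12.1 µg/L

Fraction remaining after one interval: e^(−kτ) = e^(−0.02780 × 55.0) = 0.2168
R = 1 / (1 − 0.2168) = 1.277
Css,max = 9.50 × 1.277 ≈ 12.1 µg/L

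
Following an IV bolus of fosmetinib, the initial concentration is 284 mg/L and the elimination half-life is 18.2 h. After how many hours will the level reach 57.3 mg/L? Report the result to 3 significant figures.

k = ln 2 / 18.2 = 0.03809 h⁻¹
C(t) = C₀ e^(−kt)  ⇒  t = ln(C₀/C) / k
t = ln(284/57.3) / 0.03809 = 1.601 / 0.03809 ≈ 42.0 hours

42.0 hours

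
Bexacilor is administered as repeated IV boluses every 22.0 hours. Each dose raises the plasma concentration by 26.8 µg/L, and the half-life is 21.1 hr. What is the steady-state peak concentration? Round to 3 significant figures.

k = ln 2 / 21.1 = 0.03285 hr⁻¹
Fraction remaining after one interval: e^(−kτ) = e^(−0.03285 × 22.0) = 0.4854
R = 1 / (1 − 0.4854) = 1.943
Css,max = 26.8 × 1.943 ≈ 52.1 µg/L

52.1 µg/L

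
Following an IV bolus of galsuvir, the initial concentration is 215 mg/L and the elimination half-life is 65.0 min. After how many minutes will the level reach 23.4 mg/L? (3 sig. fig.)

k = ln 2 / 65.0 = 0.01066 min⁻¹
C(t) = C₀ e^(−kt)  ⇒  t = ln(C₀/C) / k
t = ln(215/23.4) / 0.01066 = 2.218 / 0.01066 ≈ 208 minutes

208 minutes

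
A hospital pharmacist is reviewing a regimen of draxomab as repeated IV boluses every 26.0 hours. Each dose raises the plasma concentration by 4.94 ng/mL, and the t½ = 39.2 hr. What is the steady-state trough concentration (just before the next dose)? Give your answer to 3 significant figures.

8.46 ng/mL

k = ln 2 / 39.2 = 0.01768 hr⁻¹
Fraction remaining after one interval: e^(−kτ) = e^(−0.01768 × 26.0) = 0.6314
R = 1 / (1 − 0.6314) = 2.713
Css,max = 4.94 × 2.713 = 13.40 ng/mL
Css,min = Css,max × e^(−kτ) = 13.40 × 0.6314 ≈ 8.46 ng/mL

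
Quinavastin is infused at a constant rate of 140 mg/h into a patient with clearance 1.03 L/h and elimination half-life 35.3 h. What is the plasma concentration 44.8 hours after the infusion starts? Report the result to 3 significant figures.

Css = rate / CL = 140 / 1.03 = 135.9 mg/L
k = ln 2 / 35.3 = 0.01964 h⁻¹
C(t) = Css (1 − e^(−kt)) = 135.9 × (1 − e^(−0.8797)) = 135.9 × 0.5851 ≈ 79.5 mg/L

79.5 mg/L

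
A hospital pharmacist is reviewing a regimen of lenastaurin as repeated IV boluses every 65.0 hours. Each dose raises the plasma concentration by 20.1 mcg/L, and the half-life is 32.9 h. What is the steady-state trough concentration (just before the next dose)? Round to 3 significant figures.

k = ln 2 / 32.9 = 0.02107 h⁻¹
Fraction remaining after one interval: e^(−kτ) = e^(−0.02107 × 65.0) = 0.2542
R = 1 / (1 − 0.2542) = 1.341
Css,max = 20.1 × 1.341 = 26.95 mcg/L
Css,min = Css,max × e^(−kτ) = 26.95 × 0.2542 ≈ 6.85 mcg/L

6.85 mcg/L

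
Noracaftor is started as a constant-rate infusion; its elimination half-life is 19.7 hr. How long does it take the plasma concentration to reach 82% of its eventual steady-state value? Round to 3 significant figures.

k = ln 2 / 19.7 = 0.03519 hr⁻¹
f = 1 − e^(−kt)  ⇒  t = −ln(1 − f) / k
t = −ln(1 − 0.82) / 0.03519 = 1.715 / 0.03519 ≈ 48.7 hours

48.7 hours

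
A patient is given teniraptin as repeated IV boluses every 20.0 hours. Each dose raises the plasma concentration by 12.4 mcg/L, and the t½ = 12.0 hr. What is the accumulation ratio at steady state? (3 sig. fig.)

k = ln 2 / 12.0 = 0.05776 hr⁻¹
Fraction remaining after one interval: e^(−kτ) = e^(−0.05776 × 20.0) = 0.3150
R = 1 / (1 − 0.3150) = 1 / 0.6850 ≈ 1.46

1.46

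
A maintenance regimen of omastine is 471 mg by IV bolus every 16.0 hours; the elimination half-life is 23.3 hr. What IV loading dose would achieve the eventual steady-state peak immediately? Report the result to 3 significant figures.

k = ln 2 / 23.3 = 0.02975 hr⁻¹
Accumulation ratio R = 1 / (1 − e^(−kτ)) = 1 / (1 − e^(−0.02975×16.0)) = 1 / (1 − 0.6213) = 2.640
Loading dose = maintenance dose × R = 471 × 2.640 ≈ 1240 mg

1240 mg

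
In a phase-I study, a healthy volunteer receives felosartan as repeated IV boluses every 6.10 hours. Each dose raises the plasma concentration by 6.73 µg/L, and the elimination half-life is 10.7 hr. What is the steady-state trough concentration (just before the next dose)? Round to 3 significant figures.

k = ln 2 / 10.7 = 0.06478 hr⁻¹
Fraction remaining after one interval: e^(−kτ) = e^(−0.06478 × 6.10) = 0.6736
R = 1 / (1 − 0.6736) = 3.063
Css,max = 6.73 × 3.063 = 20.62 µg/L
Css,min = Css,max × e^(−kτ) = 20.62 × 0.6736 ≈ 13.9 µg/L

13.9 µg/L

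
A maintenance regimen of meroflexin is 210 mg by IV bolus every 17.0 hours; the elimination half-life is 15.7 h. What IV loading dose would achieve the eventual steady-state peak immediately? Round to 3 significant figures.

398 mg

k = ln 2 / 15.7 = 0.04415 h⁻¹
Accumulation ratio R = 1 / (1 − e^(−kτ)) = 1 / (1 − e^(−0.04415×17.0)) = 1 / (1 − 0.4721) = 1.894
Loading dose = maintenance dose × R = 210 × 1.894 ≈ 398 mg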